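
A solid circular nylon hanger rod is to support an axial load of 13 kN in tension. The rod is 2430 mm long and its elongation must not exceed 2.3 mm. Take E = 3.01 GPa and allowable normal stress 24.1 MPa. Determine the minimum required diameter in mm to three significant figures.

Required area A ≥ P/σ_allow = 13000/24.1 = 539.4 mm².
For a solid circular section, d ≥ √(4A/π) = 26.21 mm.
Elongation limit: A ≥ PL/(Eδ_allow) = 13000·2430/(3010·2.3) = 4563 mm² ⇒ d ≥ 76.22 mm.
The elongation limit governs.

76.2 mm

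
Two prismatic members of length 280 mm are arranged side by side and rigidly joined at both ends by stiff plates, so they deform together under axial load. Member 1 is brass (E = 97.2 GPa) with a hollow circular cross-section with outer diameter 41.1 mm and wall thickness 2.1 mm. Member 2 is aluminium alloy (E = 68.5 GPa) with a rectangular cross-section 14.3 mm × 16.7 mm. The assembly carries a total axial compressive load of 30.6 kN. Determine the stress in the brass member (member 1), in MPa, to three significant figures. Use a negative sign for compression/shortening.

A_1 = 257.3 mm².
A_2 = 238.8 mm².
Equal strain + equilibrium ⇒ each member carries load in proportion to AE: A₁E₁ = 25010000 N, A₂E₂ = 16360000 N, ΣAE = 41370000 N.
σ₁ = P·E₁/ΣAE = -30600·97200/41370000 = -71.9 MPa.

-71.9 MPa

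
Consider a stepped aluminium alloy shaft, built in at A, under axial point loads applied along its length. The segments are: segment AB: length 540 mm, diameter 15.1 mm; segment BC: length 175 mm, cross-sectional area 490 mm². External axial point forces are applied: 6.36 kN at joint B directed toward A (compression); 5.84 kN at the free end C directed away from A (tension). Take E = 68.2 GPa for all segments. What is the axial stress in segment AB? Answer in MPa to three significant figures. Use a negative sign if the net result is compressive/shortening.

-2.90 MPa

Internal axial forces (sectioning from the free end, tension +): N_BC = 5.84 kN, N_AB = -0.52 kN.
A_AB = 179.1 mm².
σ_AB = N_AB/A_AB = -520/179.1 = -2.904 MPa.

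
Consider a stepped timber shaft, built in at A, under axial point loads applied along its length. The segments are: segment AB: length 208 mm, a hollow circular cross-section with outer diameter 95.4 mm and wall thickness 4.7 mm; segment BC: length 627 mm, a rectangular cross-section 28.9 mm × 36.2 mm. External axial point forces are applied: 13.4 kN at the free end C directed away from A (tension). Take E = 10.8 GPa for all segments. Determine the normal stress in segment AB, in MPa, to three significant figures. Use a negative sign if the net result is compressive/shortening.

Internal axial forces (sectioning from the free end, tension +): N_BC = 13.4 kN, N_AB = 13.4 kN.
A_AB = 1339 mm².
σ_AB = N_AB/A_AB = 13400/1339 = 10.01 MPa.

10.0 MPa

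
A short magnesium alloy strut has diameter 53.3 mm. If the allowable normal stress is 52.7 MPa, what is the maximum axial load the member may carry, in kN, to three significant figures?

118 kN

A = 2231 mm².
P_max = σ_allow · A = 52.7 · 2231 = 117600 N = 117.6 kN.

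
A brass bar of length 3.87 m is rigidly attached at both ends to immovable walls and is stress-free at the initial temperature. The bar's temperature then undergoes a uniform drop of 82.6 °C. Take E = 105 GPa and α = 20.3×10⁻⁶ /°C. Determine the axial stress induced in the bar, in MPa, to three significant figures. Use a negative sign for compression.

176 MPa

Free thermal expansion αLΔT = 20.3e-6 · 3870 · -82.6 = -6.489 mm.
The walls impose strain ε = −(-6.489)/3870 = 1.6768e-03; σ = Eε = 105000 · 1.6768e-03 = 176.1 MPa.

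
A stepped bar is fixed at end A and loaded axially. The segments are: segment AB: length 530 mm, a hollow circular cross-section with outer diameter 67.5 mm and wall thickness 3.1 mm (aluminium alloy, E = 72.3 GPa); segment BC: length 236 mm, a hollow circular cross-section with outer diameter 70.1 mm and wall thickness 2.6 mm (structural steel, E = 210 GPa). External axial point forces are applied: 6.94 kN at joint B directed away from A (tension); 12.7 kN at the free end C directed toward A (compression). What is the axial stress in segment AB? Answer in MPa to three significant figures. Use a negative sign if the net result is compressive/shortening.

-9.18 MPa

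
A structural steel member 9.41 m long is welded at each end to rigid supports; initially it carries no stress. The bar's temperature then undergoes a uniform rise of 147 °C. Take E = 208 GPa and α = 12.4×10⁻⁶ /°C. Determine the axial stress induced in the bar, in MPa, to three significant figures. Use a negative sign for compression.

Free thermal expansion αLΔT = 12.4e-6 · 9410 · 147 = 17.15 mm.
The walls impose strain ε = −(17.15)/9410 = -1.8228e-03; σ = Eε = 208000 · -1.8228e-03 = -379.1 MPa.

-379 MPa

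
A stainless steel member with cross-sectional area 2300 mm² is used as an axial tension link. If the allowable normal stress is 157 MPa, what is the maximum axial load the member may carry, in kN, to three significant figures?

361 kN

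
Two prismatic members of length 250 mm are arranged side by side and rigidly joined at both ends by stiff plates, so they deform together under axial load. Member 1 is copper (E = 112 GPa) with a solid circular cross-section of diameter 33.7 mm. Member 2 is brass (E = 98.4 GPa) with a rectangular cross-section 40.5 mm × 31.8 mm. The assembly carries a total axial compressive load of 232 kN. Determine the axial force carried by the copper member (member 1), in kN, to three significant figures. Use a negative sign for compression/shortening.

A_1 = 892 mm².
A_2 = 1288 mm².
Equal strain + equilibrium ⇒ each member carries load in proportion to AE: A₁E₁ = 99900000 N, A₂E₂ = 126700000 N, ΣAE = 226600000 N.
F₁ = P·A₁E₁/ΣAE = -232000·99900000/226600000 = -102300 N.

-102 kN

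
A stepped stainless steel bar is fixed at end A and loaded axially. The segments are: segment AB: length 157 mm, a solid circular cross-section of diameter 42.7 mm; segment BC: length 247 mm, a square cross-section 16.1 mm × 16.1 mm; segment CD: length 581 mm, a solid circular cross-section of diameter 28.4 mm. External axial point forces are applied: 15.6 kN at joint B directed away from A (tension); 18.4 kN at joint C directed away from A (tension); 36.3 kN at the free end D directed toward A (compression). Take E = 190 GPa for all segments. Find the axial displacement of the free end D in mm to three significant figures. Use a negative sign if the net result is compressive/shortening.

Internal axial forces (sectioning from the free end, tension +): N_CD = -36.3 kN, N_BC = -17.9 kN, N_AB = -2.3 kN.
A_AB = 1432 mm².
A_BC = 259.2 mm².
A_CD = 633.5 mm².
δ_AB = -2300·157/(1432·190000) = -0.001327 mm
δ_BC = -17900·247/(259.2·190000) = -0.08977 mm
δ_CD = -36300·581/(633.5·190000) = -0.1752 mm
δ = Σδ_i = -0.2663 mm.

-0.266 mm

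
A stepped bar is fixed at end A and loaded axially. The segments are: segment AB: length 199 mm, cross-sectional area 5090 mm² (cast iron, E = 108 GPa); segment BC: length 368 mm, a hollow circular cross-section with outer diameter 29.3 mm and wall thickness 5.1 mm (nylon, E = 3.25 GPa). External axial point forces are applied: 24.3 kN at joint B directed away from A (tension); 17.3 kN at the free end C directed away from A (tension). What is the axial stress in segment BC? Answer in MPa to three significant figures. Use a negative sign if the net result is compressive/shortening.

44.6 MPa

Internal axial forces (sectioning from the free end, tension +): N_BC = 17.3 kN, N_AB = 41.6 kN.
A_BC = 387.7 mm².
σ_BC = N_BC/A_BC = 17300/387.7 = 44.62 MPa.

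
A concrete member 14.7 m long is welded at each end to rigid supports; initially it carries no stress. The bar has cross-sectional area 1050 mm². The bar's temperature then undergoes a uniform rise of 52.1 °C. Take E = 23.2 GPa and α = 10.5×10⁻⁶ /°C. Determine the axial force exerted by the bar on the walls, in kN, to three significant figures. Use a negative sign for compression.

Free thermal expansion αLΔT = 10.5e-6 · 14700 · 52.1 = 8.042 mm.
The walls impose strain ε = −(8.042)/14700 = -5.4705e-04; σ = Eε = 23200 · -5.4705e-04 = -12.69 MPa.
Wall reaction R = σ·A = -12.69·1050 = -13330 N = -13.33 kN.

-13.3 kN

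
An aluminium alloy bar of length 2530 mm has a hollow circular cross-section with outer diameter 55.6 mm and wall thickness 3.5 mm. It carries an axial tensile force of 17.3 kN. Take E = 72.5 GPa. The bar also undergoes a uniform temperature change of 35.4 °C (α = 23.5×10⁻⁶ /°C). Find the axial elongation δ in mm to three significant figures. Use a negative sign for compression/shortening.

A = 572.9 mm².
δ_mech = NL/(AE) = 17300·2530/(572.9·72500) = 1.054 mm.
δ_thermal = αLΔT = 23.5e-6·2530·35.4 = 2.105 mm.
δ = δ_mech + δ_thermal = 3.159 mm.

3.16 mm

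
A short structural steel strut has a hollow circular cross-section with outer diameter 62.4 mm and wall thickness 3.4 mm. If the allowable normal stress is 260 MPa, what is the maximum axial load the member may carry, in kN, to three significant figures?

A = 630.2 mm².
P_max = σ_allow · A = 260 · 630.2 = 163900 N = 163.9 kN.

164 kN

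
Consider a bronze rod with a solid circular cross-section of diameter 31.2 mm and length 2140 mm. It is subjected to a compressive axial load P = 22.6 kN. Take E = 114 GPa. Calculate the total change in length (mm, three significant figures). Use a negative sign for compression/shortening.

-0.555 mm

A = 764.5 mm².
δ_mech = NL/(AE) = -22600·2140/(764.5·114000) = -0.5549 mm.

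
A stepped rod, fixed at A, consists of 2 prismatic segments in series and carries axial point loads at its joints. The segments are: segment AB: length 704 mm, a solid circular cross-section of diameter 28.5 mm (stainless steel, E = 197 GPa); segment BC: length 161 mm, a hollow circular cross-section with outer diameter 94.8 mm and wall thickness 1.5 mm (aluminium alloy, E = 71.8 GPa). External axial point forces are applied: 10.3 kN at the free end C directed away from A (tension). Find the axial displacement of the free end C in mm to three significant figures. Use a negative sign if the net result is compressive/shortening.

0.110 mm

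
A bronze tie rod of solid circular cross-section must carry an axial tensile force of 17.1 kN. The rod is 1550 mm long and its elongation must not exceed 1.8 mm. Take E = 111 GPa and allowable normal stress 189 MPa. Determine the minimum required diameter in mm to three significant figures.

13.0 mm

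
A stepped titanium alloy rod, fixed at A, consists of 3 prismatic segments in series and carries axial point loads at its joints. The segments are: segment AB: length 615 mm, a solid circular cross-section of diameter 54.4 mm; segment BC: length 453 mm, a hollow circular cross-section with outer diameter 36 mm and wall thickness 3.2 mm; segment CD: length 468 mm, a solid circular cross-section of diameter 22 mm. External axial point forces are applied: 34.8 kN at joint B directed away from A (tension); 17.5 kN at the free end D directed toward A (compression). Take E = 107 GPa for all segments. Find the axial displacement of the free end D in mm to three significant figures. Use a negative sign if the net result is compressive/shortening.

-0.383 mm

Internal axial forces (sectioning from the free end, tension +): N_CD = -17.5 kN, N_BC = -17.5 kN, N_AB = 17.3 kN.
A_AB = 2324 mm².
A_BC = 329.7 mm².
A_CD = 380.1 mm².
δ_AB = 17300·615/(2324·107000) = 0.04278 mm
δ_BC = -17500·453/(329.7·107000) = -0.2247 mm
δ_CD = -17500·468/(380.1·107000) = -0.2014 mm
δ = Σδ_i = -0.3833 mm.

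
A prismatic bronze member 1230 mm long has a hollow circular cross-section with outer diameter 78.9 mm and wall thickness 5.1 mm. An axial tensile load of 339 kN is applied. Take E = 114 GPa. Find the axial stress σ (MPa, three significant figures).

A = 1182 mm².
σ = N/A = 339000/1182 = 286.7 MPa.

287 MPa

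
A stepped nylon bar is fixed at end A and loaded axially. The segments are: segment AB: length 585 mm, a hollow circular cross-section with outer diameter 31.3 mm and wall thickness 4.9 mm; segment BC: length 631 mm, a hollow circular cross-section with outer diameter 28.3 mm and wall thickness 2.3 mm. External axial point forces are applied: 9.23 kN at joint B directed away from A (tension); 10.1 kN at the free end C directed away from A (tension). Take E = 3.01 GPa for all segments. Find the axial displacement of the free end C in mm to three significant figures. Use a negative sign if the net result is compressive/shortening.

Internal axial forces (sectioning from the free end, tension +): N_BC = 10.1 kN, N_AB = 19.33 kN.
A_AB = 406.4 mm².
A_BC = 187.9 mm².
δ_AB = 19330·585/(406.4·3010) = 9.244 mm
δ_BC = 10100·631/(187.9·3010) = 11.27 mm
δ = Σδ_i = 20.51 mm.

20.5 mm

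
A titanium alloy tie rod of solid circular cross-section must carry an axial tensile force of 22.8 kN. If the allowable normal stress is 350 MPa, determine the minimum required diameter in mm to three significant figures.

9.11 mm

Required area A ≥ P/σ_allow = 22800/350 = 65.14 mm².
For a solid circular section, d ≥ √(4A/π) = 9.107 mm.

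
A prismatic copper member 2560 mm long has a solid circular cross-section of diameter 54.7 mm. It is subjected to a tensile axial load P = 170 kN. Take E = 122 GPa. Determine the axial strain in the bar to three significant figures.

A = 2350 mm².
σ = N/A = 72.34 MPa; ε = σ/E = 72.34/122000 = 5.930e-04.

5.93e-04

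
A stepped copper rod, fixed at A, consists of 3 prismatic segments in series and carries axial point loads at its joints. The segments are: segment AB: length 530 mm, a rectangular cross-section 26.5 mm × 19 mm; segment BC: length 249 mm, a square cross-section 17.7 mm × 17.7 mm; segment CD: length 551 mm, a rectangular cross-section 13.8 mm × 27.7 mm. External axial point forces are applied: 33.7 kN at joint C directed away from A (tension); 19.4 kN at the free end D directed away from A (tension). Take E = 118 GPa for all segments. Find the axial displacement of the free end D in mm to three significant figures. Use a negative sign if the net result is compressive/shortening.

1.07 mm

Internal axial forces (sectioning from the free end, tension +): N_CD = 19.4 kN, N_BC = 53.1 kN, N_AB = 53.1 kN.
A_AB = 503.5 mm².
A_BC = 313.3 mm².
A_CD = 382.3 mm².
δ_AB = 53100·530/(503.5·118000) = 0.4737 mm
δ_BC = 53100·249/(313.3·118000) = 0.3577 mm
δ_CD = 19400·551/(382.3·118000) = 0.237 mm
δ = Σδ_i = 1.068 mm.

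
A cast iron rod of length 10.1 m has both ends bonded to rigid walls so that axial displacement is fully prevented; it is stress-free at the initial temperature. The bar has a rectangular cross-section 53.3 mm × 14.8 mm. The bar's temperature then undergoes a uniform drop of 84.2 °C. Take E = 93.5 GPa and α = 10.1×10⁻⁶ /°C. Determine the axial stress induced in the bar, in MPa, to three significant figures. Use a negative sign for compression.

Free thermal expansion αLΔT = 10.1e-6 · 10100 · -84.2 = -8.589 mm.
The walls impose strain ε = −(-8.589)/10100 = 8.5042e-04; σ = Eε = 93500 · 8.5042e-04 = 79.51 MPa.

79.5 MPa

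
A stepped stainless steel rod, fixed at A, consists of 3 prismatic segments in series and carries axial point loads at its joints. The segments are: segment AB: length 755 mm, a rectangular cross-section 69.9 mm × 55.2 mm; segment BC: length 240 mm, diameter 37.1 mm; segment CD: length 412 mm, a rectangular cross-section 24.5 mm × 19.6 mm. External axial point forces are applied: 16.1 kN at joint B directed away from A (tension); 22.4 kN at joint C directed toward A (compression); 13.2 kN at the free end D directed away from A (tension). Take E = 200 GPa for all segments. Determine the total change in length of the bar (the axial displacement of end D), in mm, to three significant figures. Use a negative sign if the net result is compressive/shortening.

Internal axial forces (sectioning from the free end, tension +): N_CD = 13.2 kN, N_BC = -9.2 kN, N_AB = 6.9 kN.
A_AB = 3858 mm².
A_BC = 1081 mm².
A_CD = 480.2 mm².
δ_AB = 6900·755/(3858·200000) = 0.006751 mm
δ_BC = -9200·240/(1081·200000) = -0.01021 mm
δ_CD = 13200·412/(480.2·200000) = 0.05663 mm
δ = Σδ_i = 0.05316 mm.

0.0532 mm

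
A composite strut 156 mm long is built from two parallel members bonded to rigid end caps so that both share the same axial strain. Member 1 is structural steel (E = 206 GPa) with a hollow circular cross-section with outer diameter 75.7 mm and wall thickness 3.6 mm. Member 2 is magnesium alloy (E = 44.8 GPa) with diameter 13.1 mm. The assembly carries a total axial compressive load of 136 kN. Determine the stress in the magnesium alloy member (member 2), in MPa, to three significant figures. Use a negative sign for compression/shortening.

-35.0 MPa

A_1 = 815.4 mm².
A_2 = 134.8 mm².
Equal strain + equilibrium ⇒ each member carries load in proportion to AE: A₁E₁ = 168000000 N, A₂E₂ = 6038000 N, ΣAE = 174000000 N.
σ₂ = P·E₂/ΣAE = -136000·44800/174000000 = -35.01 MPa.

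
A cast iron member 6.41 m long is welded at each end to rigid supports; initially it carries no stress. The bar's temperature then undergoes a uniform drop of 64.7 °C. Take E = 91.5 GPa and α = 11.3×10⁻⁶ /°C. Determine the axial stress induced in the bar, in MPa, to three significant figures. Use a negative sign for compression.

66.9 MPa

Free thermal expansion αLΔT = 11.3e-6 · 6410 · -64.7 = -4.686 mm.
The walls impose strain ε = −(-4.686)/6410 = 7.3111e-04; σ = Eε = 91500 · 7.3111e-04 = 66.9 MPa.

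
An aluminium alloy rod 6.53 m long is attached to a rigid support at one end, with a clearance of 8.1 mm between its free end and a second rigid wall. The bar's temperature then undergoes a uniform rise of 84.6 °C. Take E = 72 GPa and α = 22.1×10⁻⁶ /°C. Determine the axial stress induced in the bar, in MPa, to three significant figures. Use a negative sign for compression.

-45.3 MPa

Free thermal expansion αLΔT = 22.1e-6 · 6530 · 84.6 = 12.21 mm.
The walls engage after the gap closes; constrained expansion = 12.21 − 8.1 = 4.109 mm.
The walls impose strain ε = −(4.109)/6530 = -6.2923e-04; σ = Eε = 72000 · -6.2923e-04 = -45.3 MPa.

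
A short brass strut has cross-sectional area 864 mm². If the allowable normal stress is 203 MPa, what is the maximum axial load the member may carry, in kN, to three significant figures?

175 kN

P_max = σ_allow · A = 203 · 864 = 175400 N = 175.4 kN.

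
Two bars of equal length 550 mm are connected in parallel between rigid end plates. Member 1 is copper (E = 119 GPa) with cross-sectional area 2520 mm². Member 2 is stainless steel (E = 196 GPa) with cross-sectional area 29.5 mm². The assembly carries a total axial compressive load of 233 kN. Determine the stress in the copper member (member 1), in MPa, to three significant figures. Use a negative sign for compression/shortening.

-90.7 MPa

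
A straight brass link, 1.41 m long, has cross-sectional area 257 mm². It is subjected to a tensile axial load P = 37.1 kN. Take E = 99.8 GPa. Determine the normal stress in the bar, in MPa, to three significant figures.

144 MPa

σ = N/A = 37100/257 = 144.4 MPa.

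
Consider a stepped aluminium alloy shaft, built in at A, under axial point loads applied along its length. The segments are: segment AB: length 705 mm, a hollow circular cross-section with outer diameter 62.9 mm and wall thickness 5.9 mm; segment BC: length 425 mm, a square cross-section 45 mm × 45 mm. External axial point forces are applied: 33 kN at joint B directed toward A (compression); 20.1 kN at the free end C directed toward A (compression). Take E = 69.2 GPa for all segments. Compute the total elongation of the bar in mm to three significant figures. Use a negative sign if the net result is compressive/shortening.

Internal axial forces (sectioning from the free end, tension +): N_BC = -20.1 kN, N_AB = -53.1 kN.
A_AB = 1057 mm².
A_BC = 2025 mm².
δ_AB = -53100·705/(1057·69200) = -0.512 mm
δ_BC = -20100·425/(2025·69200) = -0.06096 mm
δ = Σδ_i = -0.573 mm.

-0.573 mm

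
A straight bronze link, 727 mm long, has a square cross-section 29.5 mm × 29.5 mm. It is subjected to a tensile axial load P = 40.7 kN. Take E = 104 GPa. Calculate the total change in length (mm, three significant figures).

A = 870.2 mm².
δ_mech = NL/(AE) = 40700·727/(870.2·104000) = 0.3269 mm.

0.327 mm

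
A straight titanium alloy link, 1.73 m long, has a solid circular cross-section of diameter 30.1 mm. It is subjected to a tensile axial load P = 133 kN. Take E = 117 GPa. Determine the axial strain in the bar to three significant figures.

A = 711.6 mm².
σ = N/A = 186.9 MPa; ε = σ/E = 186.9/117000 = 1.598e-03.

0.00160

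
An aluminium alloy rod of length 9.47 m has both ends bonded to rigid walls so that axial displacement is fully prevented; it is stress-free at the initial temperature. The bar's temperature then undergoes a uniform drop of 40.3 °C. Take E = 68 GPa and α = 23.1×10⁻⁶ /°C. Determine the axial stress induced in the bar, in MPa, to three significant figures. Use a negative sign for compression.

63.3 MPa

Free thermal expansion αLΔT = 23.1e-6 · 9470 · -40.3 = -8.816 mm.
The walls impose strain ε = −(-8.816)/9470 = 9.3093e-04; σ = Eε = 68000 · 9.3093e-04 = 63.3 MPa.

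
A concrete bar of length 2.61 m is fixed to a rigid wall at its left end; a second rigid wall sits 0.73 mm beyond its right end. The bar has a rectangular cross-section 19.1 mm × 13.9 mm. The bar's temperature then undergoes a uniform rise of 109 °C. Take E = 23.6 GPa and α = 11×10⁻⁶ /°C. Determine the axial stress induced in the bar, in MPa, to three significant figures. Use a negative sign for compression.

-21.7 MPa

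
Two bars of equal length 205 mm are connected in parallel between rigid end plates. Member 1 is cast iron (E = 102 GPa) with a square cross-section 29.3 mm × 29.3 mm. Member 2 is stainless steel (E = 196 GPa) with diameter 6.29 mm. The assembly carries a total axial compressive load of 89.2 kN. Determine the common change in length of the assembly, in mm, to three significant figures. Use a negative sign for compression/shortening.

-0.195 mm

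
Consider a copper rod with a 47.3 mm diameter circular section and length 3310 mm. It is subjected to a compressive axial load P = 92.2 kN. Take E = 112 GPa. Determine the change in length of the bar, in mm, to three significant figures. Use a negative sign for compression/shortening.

-1.55 mm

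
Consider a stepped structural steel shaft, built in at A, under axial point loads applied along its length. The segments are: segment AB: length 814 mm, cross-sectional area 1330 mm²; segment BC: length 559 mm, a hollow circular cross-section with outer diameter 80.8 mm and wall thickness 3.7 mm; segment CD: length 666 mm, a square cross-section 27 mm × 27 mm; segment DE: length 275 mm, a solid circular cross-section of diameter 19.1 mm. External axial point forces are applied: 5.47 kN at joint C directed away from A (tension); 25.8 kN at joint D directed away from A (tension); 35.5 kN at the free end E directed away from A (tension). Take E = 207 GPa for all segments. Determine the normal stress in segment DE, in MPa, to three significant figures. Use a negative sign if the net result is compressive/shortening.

Internal axial forces (sectioning from the free end, tension +): N_DE = 35.5 kN, N_CD = 61.3 kN, N_BC = 66.77 kN, N_AB = 66.77 kN.
A_DE = 286.5 mm².
σ_DE = N_DE/A_DE = 35500/286.5 = 123.9 MPa.

124 MPa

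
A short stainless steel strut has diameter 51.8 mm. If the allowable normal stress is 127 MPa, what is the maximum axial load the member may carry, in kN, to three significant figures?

268 kN

A = 2107 mm².
P_max = σ_allow · A = 127 · 2107 = 267600 N = 267.6 kN.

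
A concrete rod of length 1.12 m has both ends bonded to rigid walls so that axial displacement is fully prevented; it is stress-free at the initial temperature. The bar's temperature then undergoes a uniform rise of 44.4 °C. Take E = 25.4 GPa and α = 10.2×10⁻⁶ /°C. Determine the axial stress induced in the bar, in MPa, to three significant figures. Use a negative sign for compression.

Free thermal expansion αLΔT = 10.2e-6 · 1120 · 44.4 = 0.5072 mm.
The walls impose strain ε = −(0.5072)/1120 = -4.5288e-04; σ = Eε = 25400 · -4.5288e-04 = -11.5 MPa.

-11.5 MPa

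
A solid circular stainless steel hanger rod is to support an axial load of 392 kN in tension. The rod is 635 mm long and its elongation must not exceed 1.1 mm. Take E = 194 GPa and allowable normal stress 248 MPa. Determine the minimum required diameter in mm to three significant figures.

Required area A ≥ P/σ_allow = 392000/248 = 1581 mm².
For a solid circular section, d ≥ √(4A/π) = 44.86 mm.
Elongation limit: A ≥ PL/(Eδ_allow) = 392000·635/(194000·1.1) = 1166 mm² ⇒ d ≥ 38.54 mm.
The stress limit governs.

44.9 mm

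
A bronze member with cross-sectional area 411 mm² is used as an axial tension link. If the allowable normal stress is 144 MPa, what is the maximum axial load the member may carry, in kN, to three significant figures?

59.2 kN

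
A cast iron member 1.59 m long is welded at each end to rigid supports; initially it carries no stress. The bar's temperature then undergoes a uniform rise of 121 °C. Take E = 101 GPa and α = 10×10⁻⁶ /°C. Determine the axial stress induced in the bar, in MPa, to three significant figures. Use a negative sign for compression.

-122 MPa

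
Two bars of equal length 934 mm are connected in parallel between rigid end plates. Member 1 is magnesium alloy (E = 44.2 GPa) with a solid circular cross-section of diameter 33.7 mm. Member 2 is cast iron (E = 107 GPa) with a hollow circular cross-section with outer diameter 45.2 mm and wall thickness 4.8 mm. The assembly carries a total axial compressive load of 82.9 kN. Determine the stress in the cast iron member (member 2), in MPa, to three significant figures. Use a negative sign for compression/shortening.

-84.8 MPa

A_1 = 892 mm².
A_2 = 609.2 mm².
Equal strain + equilibrium ⇒ each member carries load in proportion to AE: A₁E₁ = 39430000 N, A₂E₂ = 65190000 N, ΣAE = 104600000 N.
σ₂ = P·E₂/ΣAE = -82900·107000/104600000 = -84.79 MPa.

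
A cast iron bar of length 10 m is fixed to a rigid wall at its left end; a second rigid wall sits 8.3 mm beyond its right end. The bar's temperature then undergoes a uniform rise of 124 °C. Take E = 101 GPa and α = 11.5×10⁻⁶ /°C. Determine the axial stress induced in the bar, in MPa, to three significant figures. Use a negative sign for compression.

-60.2 MPa

Free thermal expansion αLΔT = 11.5e-6 · 10000 · 124 = 14.26 mm.
The walls engage after the gap closes; constrained expansion = 14.26 − 8.3 = 5.96 mm.
The walls impose strain ε = −(5.96)/10000 = -5.9600e-04; σ = Eε = 101000 · -5.9600e-04 = -60.2 MPa.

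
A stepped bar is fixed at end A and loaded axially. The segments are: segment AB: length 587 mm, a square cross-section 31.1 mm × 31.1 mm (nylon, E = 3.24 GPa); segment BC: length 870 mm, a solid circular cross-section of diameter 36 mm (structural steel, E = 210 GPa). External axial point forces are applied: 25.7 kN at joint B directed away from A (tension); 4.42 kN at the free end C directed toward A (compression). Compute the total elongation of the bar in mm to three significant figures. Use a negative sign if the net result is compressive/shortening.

Internal axial forces (sectioning from the free end, tension +): N_BC = -4.42 kN, N_AB = 21.28 kN.
A_AB = 967.2 mm².
A_BC = 1018 mm².
δ_AB = 21280·587/(967.2·3240) = 3.986 mm
δ_BC = -4420·870/(1018·210000) = -0.01799 mm
δ = Σδ_i = 3.968 mm.

3.97 mm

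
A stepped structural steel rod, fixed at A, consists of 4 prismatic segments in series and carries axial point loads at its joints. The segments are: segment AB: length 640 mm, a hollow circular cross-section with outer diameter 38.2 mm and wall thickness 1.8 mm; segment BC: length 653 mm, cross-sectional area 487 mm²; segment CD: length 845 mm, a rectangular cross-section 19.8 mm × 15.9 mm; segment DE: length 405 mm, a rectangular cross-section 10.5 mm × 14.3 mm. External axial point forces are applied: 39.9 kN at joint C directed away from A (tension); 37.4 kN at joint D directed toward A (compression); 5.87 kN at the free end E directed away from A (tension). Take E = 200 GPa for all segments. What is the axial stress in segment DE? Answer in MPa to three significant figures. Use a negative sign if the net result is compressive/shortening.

39.1 MPa

Internal axial forces (sectioning from the free end, tension +): N_DE = 5.87 kN, N_CD = -31.53 kN, N_BC = 8.37 kN, N_AB = 8.37 kN.
A_DE = 150.2 mm².
σ_DE = N_DE/A_DE = 5870/150.2 = 39.09 MPa.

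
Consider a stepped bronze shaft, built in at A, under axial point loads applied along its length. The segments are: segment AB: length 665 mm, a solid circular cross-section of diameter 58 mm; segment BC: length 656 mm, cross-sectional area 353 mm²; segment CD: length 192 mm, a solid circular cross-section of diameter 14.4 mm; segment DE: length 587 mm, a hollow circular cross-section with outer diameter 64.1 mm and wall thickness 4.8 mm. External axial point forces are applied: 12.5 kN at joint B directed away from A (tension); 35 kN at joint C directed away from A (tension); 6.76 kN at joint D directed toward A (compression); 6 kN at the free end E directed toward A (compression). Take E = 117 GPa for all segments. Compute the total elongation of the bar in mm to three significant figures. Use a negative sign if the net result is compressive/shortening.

Internal axial forces (sectioning from the free end, tension +): N_DE = -6 kN, N_CD = -12.76 kN, N_BC = 22.24 kN, N_AB = 34.74 kN.
A_AB = 2642 mm².
A_CD = 162.9 mm².
A_DE = 894.2 mm².
δ_AB = 34740·665/(2642·117000) = 0.07473 mm
δ_BC = 22240·656/(353·117000) = 0.3532 mm
δ_CD = -12760·192/(162.9·117000) = -0.1286 mm
δ_DE = -6000·587/(894.2·117000) = -0.03366 mm
δ = Σδ_i = 0.2657 mm.

0.266 mm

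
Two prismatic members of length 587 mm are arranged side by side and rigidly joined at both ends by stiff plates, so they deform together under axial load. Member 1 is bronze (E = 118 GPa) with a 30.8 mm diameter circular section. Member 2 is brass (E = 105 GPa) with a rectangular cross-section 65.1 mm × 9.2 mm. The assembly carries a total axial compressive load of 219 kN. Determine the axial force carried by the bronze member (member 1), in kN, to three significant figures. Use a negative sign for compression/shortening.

A_1 = 745.1 mm².
A_2 = 598.9 mm².
Equal strain + equilibrium ⇒ each member carries load in proportion to AE: A₁E₁ = 87920000 N, A₂E₂ = 62890000 N, ΣAE = 150800000 N.
F₁ = P·A₁E₁/ΣAE = -219000·87920000/150800000 = -127700 N.

-128 kN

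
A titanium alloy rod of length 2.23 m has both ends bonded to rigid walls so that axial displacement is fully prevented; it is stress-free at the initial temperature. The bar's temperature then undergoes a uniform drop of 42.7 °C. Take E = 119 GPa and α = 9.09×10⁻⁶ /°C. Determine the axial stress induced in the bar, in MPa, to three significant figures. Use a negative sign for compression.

46.2 MPa

Free thermal expansion αLΔT = 9.09e-6 · 2230 · -42.7 = -0.8656 mm.
The walls impose strain ε = −(-0.8656)/2230 = 3.8814e-04; σ = Eε = 119000 · 3.8814e-04 = 46.19 MPa.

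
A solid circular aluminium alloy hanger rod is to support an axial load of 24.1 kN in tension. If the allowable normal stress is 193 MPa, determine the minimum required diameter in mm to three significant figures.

12.6 mm

Required area A ≥ P/σ_allow = 24100/193 = 124.9 mm².
For a solid circular section, d ≥ √(4A/π) = 12.61 mm.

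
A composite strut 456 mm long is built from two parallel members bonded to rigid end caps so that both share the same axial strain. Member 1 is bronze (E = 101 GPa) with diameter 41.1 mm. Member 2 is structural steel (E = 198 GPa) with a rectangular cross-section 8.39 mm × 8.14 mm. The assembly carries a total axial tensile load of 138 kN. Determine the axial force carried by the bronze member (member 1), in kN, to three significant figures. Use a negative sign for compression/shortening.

A_1 = 1327 mm².
A_2 = 68.29 mm².
Equal strain + equilibrium ⇒ each member carries load in proportion to AE: A₁E₁ = 134000000 N, A₂E₂ = 13520000 N, ΣAE = 147500000 N.
F₁ = P·A₁E₁/ΣAE = 138000·134000000/147500000 = 125400 N.

125 kN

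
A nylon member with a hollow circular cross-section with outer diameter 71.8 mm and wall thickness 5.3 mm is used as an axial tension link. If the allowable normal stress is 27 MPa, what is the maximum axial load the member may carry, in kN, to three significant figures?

A = 1107 mm².
P_max = σ_allow · A = 27 · 1107 = 29900 N = 29.9 kN.

29.9 kN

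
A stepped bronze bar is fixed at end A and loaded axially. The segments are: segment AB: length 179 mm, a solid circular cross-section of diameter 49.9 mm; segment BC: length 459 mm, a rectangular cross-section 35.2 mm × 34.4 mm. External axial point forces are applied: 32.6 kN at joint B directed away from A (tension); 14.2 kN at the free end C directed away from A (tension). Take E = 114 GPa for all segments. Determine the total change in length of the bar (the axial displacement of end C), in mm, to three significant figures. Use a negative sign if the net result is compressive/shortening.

Internal axial forces (sectioning from the free end, tension +): N_BC = 14.2 kN, N_AB = 46.8 kN.
A_AB = 1956 mm².
A_BC = 1211 mm².
δ_AB = 46800·179/(1956·114000) = 0.03758 mm
δ_BC = 14200·459/(1211·114000) = 0.04722 mm
δ = Σδ_i = 0.08479 mm.

0.0848 mm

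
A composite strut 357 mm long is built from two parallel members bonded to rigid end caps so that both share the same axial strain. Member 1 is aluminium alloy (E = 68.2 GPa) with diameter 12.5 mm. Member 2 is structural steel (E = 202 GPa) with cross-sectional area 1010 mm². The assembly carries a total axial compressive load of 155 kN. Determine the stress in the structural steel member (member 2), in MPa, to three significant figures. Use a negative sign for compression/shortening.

A_1 = 122.7 mm².
Equal strain + equilibrium ⇒ each member carries load in proportion to AE: A₁E₁ = 8369000 N, A₂E₂ = 204000000 N, ΣAE = 212400000 N.
σ₂ = P·E₂/ΣAE = -155000·202000/212400000 = -147.4 MPa.

-147 MPa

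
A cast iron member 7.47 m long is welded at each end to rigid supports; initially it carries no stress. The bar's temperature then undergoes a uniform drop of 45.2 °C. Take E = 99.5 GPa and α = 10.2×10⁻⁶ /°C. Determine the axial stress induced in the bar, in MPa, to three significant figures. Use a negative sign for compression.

Free thermal expansion αLΔT = 10.2e-6 · 7470 · -45.2 = -3.444 mm.
The walls impose strain ε = −(-3.444)/7470 = 4.6104e-04; σ = Eε = 99500 · 4.6104e-04 = 45.87 MPa.

45.9 MPa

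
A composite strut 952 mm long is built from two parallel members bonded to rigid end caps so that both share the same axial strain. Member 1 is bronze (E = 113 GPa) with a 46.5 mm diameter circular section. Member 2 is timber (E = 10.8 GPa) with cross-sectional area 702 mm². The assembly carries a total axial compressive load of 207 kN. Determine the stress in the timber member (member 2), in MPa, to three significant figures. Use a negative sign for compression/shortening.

-11.2 MPa

A_1 = 1698 mm².
Equal strain + equilibrium ⇒ each member carries load in proportion to AE: A₁E₁ = 191900000 N, A₂E₂ = 7582000 N, ΣAE = 199500000 N.
σ₂ = P·E₂/ΣAE = -207000·10800/199500000 = -11.21 MPa.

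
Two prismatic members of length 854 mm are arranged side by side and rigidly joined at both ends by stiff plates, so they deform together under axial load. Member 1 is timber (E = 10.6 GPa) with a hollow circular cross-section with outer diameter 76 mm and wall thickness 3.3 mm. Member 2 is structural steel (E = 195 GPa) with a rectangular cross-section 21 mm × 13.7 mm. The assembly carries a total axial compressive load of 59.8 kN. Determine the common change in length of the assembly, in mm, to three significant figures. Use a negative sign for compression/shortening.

A_1 = 753.7 mm².
A_2 = 287.7 mm².
Equal strain + equilibrium ⇒ each member carries load in proportion to AE: A₁E₁ = 7989000 N, A₂E₂ = 56100000 N, ΣAE = 64090000 N.
δ = PL/ΣAE = -59800·854/64090000 = -0.7968 mm.

-0.797 mm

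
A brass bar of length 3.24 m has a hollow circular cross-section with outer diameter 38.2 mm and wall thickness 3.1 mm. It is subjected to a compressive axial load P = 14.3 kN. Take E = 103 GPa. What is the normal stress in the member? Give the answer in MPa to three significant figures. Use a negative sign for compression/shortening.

A = 341.8 mm².
σ = N/A = -14300/341.8 = -41.83 MPa.

-41.8 MPa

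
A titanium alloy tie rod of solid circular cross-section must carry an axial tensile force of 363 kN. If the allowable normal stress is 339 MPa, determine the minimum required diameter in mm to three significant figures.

Required area A ≥ P/σ_allow = 363000/339 = 1071 mm².
For a solid circular section, d ≥ √(4A/π) = 36.92 mm.

36.9 mm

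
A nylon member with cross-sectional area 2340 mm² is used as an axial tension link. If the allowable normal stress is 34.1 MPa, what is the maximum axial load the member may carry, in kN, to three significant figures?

P_max = σ_allow · A = 34.1 · 2340 = 79790 N = 79.79 kN.

79.8 kN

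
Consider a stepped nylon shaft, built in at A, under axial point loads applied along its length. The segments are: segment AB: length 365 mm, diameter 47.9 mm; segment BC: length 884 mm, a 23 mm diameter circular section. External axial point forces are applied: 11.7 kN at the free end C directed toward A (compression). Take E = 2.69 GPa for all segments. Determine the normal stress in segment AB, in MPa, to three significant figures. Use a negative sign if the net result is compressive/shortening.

-6.49 MPa

Internal axial forces (sectioning from the free end, tension +): N_BC = -11.7 kN, N_AB = -11.7 kN.
A_AB = 1802 mm².
σ_AB = N_AB/A_AB = -11700/1802 = -6.493 MPa.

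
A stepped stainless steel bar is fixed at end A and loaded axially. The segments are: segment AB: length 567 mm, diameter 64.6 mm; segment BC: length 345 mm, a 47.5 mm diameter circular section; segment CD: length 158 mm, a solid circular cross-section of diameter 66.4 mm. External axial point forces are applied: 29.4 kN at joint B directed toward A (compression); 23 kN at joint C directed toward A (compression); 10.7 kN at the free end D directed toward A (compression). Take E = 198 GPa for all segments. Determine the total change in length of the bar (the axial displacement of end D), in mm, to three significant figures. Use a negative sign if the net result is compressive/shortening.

-0.0907 mm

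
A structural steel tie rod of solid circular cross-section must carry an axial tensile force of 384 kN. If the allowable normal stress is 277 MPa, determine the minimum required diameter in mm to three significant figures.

42.0 mm

Required area A ≥ P/σ_allow = 384000/277 = 1386 mm².
For a solid circular section, d ≥ √(4A/π) = 42.01 mm.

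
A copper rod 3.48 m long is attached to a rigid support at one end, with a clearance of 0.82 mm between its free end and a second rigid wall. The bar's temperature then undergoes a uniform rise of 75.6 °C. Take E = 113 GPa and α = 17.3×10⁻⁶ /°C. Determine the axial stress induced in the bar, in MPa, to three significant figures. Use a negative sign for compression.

Free thermal expansion αLΔT = 17.3e-6 · 3480 · 75.6 = 4.551 mm.
The walls engage after the gap closes; constrained expansion = 4.551 − 0.82 = 3.731 mm.
The walls impose strain ε = −(3.731)/3480 = -1.0722e-03; σ = Eε = 113000 · -1.0722e-03 = -121.2 MPa.

-121 MPa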